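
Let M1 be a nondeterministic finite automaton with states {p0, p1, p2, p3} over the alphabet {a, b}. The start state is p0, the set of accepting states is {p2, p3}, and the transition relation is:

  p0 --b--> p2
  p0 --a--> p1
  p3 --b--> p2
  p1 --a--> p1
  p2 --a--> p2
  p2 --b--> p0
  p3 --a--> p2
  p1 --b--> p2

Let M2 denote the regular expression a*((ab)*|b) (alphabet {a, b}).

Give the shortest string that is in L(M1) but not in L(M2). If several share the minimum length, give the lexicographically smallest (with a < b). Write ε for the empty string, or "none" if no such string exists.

ba

The string ba is accepted by M1 but not by M2.
No shorter string lies in the difference, and ba is the lexicographically first length-2 string in L(M1) \ L(M2).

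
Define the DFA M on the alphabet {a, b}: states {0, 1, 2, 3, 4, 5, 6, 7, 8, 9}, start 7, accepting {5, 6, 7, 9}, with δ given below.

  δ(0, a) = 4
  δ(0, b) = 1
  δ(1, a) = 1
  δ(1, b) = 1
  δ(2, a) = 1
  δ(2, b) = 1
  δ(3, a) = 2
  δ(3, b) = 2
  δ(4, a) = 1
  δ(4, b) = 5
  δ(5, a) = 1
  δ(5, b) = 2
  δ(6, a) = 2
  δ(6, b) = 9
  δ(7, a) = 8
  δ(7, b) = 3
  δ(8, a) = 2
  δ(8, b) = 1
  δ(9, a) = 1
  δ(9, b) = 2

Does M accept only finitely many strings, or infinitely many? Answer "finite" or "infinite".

finite

The useful states (reachable from 7 and able to reach an accepting state) are {7}.
Restricted to these states the transition graph has no cycle, so every accepting path has bounded length and L is finite.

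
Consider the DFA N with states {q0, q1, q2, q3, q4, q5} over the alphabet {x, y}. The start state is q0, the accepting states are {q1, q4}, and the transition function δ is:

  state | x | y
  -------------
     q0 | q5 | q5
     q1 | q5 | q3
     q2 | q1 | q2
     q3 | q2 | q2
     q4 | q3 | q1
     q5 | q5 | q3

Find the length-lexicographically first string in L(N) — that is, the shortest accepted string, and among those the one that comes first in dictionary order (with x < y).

A breadth-first search from q0 reaches an accepting state first via the path q0 → q5 → q3 → q2 → q1 on input xyxx.
No string of length < 4 is accepted (BFS exhausts all shorter strings without reaching an accepting state), and xyxx is the lexicographically least accepting string of length 4.

xyxx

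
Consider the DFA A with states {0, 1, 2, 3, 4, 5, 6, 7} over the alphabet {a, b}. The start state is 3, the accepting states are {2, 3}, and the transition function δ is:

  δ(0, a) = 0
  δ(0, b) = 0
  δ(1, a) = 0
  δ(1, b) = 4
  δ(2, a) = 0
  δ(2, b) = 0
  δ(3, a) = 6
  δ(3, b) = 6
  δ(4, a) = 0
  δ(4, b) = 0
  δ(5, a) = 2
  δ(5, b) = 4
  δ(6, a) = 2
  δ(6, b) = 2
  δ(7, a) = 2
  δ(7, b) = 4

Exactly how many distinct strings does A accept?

5

The useful subgraph on states {2, 3, 6} is acyclic, so L(A) is finite; the longest accepting path visits 3 useful states, giving maximum string length 2.
Counting accepting paths from 3 by length: 1 of length 0, 4 of length 2. Total 5.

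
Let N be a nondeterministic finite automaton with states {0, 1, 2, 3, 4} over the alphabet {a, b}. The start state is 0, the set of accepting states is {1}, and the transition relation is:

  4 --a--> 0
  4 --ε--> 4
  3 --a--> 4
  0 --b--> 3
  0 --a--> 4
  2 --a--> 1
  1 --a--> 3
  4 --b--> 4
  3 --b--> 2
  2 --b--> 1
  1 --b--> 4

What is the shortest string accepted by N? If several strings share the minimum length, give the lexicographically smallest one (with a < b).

A breadth-first search from 0 reaches an accepting state first via the path 0 → 3 → 2 → 1 on input bba.
No string of length < 3 is accepted (BFS exhausts all shorter strings without reaching an accepting state), and bba is the lexicographically least accepting string of length 3.

bba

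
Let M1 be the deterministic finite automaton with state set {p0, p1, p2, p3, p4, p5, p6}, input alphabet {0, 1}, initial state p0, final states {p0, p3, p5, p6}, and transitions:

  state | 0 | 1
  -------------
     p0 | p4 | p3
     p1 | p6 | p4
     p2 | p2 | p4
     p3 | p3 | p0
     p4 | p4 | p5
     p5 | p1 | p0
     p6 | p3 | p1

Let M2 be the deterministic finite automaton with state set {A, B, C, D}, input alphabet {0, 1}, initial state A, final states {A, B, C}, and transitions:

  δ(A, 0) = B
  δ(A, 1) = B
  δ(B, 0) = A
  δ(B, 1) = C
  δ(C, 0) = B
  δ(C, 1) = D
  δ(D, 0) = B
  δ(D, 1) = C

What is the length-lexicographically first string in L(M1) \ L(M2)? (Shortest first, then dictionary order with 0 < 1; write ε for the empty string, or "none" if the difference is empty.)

The string 011 is accepted by M1 but not by M2.
No shorter string lies in the difference, and 011 is the lexicographically first length-3 string in L(M1) \ L(M2).

011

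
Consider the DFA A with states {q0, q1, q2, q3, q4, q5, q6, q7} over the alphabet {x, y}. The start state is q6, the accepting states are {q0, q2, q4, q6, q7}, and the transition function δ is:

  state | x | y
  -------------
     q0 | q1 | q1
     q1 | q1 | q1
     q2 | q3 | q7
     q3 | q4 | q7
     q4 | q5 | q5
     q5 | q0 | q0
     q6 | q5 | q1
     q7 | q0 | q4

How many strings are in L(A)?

The useful subgraph on states {q0, q5, q6} is acyclic, so L(A) is finite; the longest accepting path visits 3 useful states, giving maximum string length 2.
Counting accepting paths from q6 by length: 1 of length 0, 2 of length 2. Total 3.

3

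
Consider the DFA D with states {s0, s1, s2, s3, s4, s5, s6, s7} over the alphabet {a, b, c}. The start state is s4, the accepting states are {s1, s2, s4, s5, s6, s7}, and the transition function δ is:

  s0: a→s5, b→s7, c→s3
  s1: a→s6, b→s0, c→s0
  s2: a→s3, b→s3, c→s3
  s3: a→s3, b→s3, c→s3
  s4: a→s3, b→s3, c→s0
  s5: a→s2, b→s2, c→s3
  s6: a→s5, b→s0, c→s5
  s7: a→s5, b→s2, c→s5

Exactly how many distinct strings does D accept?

The useful subgraph on states {s0, s2, s4, s5, s7} is acyclic, so L(D) is finite; the longest accepting path visits 5 useful states, giving maximum string length 4.
Counting accepting paths from s4 by length: 1 of length 0, 2 of length 2, 5 of length 3, 4 of length 4. Total 12.

12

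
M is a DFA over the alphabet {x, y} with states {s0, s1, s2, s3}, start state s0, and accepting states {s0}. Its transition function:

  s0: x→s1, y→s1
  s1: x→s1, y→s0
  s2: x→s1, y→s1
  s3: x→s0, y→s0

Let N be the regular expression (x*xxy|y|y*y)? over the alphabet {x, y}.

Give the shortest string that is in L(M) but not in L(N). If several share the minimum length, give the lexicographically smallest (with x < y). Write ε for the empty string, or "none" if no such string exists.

The string xy is accepted by M but not by N.
No shorter string lies in the difference, and xy is the lexicographically first length-2 string in L(M) \ L(N).

xy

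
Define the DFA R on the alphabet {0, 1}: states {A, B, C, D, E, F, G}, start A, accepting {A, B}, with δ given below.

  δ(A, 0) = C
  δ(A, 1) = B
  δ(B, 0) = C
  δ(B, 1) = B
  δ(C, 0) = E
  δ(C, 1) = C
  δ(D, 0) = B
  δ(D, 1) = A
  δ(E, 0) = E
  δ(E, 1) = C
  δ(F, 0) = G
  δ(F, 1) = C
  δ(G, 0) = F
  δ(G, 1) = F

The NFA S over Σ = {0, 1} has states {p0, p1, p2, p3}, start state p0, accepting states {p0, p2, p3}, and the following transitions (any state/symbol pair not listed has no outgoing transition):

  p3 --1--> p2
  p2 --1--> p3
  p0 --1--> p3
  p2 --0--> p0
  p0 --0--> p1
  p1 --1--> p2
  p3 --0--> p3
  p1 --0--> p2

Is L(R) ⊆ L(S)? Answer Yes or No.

Exploring the product automaton R × S from the start pair (A, p0), following both machines on each input symbol, reaches 11 state pairs: (A, p0), (C, p1), (B, p3), (E, p2), (C, p2), (C, p3), (B, p2), (E, p0), (E, p3), (C, p0), (E, p1).
R accepts in {A, B} and S accepts in {p0, p2, p3}. The reachable pairs whose R-component is accepting are (A, p0), (B, p3), (B, p2); in each of them the S-component is accepting too, so the product for L(R) \ L(S) (R-component accepting, S-component rejecting) has no reachable accepting pair and the difference is empty.
Hence every string in L(R) is also in L(S).

Yes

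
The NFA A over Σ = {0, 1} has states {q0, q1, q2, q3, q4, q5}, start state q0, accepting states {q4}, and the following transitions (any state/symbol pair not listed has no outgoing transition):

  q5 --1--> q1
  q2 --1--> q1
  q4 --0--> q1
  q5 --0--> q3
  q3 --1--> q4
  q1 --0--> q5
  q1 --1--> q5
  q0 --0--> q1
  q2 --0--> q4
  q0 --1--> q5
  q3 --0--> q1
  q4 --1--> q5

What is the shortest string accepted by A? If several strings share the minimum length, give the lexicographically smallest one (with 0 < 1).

A breadth-first search from q0 reaches an accepting state first via the path q0 → q5 → q3 → q4 on input 101.
No string of length < 3 is accepted (BFS exhausts all shorter strings without reaching an accepting state), and 101 is the lexicographically least accepting string of length 3.

101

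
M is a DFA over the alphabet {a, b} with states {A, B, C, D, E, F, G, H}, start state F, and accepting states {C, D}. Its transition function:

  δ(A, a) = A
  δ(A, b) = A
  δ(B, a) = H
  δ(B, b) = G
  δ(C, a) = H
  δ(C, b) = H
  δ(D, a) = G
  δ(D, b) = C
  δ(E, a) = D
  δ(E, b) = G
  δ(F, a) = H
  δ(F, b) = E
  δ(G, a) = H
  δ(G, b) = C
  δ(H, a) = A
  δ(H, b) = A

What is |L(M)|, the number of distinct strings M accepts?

The useful subgraph on states {C, D, E, F, G} is acyclic, so L(M) is finite; the longest accepting path visits 5 useful states, giving maximum string length 4.
Counting accepting paths from F by length: 1 of length 2, 2 of length 3, 1 of length 4. Total 4.

4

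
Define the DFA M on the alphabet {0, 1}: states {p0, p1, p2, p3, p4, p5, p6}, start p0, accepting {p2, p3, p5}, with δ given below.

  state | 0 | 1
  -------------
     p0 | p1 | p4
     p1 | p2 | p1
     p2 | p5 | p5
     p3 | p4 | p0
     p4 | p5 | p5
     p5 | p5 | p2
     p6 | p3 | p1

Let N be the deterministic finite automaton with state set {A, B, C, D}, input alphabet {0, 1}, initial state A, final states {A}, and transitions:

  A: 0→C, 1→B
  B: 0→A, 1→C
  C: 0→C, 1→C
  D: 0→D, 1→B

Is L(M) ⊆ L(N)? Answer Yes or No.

No

The string 00 is in L(M) but not in L(N).
So L(M) ⊄ L(N).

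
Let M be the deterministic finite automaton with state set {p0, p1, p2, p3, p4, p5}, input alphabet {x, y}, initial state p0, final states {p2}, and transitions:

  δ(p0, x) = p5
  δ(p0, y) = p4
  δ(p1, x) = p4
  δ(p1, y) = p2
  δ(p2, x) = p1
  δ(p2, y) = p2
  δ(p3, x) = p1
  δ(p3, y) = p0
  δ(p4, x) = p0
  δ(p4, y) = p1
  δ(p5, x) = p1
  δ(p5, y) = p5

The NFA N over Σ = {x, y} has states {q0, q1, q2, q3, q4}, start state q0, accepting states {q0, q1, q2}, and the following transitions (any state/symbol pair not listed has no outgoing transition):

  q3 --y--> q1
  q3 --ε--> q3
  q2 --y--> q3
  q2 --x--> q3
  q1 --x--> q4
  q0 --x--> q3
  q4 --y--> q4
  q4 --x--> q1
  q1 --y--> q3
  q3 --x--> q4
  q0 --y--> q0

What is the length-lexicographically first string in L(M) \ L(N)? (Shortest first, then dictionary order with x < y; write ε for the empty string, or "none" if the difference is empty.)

xxy

The string xxy is accepted by M but not by N.
No shorter string lies in the difference, and xxy is the lexicographically first length-3 string in L(M) \ L(N).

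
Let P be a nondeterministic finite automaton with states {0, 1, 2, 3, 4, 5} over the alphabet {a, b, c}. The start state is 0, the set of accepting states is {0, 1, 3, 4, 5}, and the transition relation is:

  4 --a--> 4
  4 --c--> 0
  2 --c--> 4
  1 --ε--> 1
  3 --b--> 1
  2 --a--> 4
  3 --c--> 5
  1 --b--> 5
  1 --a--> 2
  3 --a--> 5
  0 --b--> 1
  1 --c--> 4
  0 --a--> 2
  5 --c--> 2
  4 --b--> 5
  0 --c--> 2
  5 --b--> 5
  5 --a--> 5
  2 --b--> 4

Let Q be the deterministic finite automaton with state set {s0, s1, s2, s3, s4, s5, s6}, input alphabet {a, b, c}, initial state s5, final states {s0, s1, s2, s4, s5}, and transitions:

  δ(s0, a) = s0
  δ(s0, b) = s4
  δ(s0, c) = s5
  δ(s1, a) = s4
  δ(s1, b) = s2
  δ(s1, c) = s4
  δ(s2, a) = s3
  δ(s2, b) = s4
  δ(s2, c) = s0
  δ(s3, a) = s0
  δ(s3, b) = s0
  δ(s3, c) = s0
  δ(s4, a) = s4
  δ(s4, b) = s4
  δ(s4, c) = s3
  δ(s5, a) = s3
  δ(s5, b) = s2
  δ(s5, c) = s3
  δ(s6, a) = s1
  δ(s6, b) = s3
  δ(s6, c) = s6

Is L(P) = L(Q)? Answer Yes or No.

Exploring the product automaton P × Q from the start pair (0, s5), following both machines on each input symbol, reaches 5 state pairs: (0, s5), (2, s3), (1, s2), (4, s0), (5, s4).
P accepts in {0, 1, 3, 4, 5} and Q accepts in {s0, s1, s2, s4, s5}. In every reachable pair the two components are either both accepting — (0, s5), (1, s2), (4, s0), (5, s4) — or both non-accepting, so no string is accepted by exactly one of the machines: L(P) \ L(Q) and L(Q) \ L(P) are both empty.
Hence every string is accepted by P iff it is accepted by Q, and the two languages coincide.

Yes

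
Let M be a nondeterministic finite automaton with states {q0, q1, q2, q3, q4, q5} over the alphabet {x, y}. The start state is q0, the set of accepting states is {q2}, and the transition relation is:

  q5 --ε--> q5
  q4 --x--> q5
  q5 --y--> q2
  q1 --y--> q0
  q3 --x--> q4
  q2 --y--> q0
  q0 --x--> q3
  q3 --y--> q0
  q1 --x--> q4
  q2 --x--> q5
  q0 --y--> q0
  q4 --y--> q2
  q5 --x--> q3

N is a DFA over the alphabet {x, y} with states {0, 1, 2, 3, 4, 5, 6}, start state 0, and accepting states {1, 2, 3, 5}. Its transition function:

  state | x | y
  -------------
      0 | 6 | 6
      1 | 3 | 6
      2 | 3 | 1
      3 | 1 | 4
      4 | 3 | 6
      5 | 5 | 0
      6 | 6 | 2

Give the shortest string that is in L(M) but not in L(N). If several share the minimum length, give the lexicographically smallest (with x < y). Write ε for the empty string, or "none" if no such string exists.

xxyxy

The string xxyxy is accepted by M but not by N.
No shorter string lies in the difference, and xxyxy is the lexicographically first length-5 string in L(M) \ L(N).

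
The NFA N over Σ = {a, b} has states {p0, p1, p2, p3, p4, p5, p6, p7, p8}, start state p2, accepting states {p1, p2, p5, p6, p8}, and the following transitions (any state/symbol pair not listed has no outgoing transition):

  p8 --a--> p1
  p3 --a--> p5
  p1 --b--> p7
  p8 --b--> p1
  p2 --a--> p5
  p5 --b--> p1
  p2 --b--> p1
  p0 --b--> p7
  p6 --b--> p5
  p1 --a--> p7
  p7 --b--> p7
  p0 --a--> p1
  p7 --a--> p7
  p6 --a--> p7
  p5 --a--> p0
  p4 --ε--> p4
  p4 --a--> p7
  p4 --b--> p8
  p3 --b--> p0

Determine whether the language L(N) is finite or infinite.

The useful states (reachable from p2 and able to reach an accepting state) are {p0, p1, p2, p5}.
Restricted to these states the transition graph has no cycle, so every accepting path has bounded length and L is finite.

finite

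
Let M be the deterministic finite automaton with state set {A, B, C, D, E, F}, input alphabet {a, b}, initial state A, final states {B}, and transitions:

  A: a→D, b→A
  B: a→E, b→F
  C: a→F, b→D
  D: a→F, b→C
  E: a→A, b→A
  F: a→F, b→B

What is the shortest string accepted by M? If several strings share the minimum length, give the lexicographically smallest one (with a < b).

A breadth-first search from A reaches an accepting state first via the path A → D → F → B on input aab.
No string of length < 3 is accepted (BFS exhausts all shorter strings without reaching an accepting state), and aab is the lexicographically least accepting string of length 3.

aab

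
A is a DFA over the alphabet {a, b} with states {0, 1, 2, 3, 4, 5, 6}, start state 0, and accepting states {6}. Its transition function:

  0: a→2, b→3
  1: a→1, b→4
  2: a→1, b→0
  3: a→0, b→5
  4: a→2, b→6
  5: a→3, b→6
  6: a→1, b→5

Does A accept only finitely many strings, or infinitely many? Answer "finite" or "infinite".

infinite

State 0 is reachable from the start and can reach an accepting state, and it lies on the cycle 0 → 2 → 0.
Traversing that cycle any number of times yields accepted strings of unbounded length, so the language is infinite.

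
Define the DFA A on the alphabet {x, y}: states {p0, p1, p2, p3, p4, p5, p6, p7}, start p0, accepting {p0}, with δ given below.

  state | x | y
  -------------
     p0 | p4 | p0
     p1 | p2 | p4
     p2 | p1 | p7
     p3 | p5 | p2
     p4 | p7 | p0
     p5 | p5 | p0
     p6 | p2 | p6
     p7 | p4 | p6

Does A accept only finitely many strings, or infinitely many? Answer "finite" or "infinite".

infinite

State p0 is reachable from the start and can reach an accepting state, and it lies on the cycle p0 → p0.
Traversing that cycle any number of times yields accepted strings of unbounded length, so the language is infinite.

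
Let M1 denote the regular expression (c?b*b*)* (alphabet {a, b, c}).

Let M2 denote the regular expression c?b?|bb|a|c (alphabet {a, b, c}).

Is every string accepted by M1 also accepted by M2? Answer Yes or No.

No

The string bc is in L(M1) but not in L(M2).
So L(M1) ⊄ L(M2).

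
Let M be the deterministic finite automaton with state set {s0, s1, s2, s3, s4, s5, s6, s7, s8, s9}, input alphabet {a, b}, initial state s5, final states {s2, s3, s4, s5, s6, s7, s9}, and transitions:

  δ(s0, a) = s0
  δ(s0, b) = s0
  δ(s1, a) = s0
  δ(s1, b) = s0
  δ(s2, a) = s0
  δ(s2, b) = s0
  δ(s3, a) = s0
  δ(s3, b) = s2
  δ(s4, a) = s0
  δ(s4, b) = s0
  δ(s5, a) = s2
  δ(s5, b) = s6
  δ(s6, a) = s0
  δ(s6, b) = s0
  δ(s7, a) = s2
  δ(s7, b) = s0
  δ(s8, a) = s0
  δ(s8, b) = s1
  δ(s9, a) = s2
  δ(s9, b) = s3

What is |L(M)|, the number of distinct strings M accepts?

The useful subgraph on states {s2, s5, s6} is acyclic, so L(M) is finite; the longest accepting path visits 2 useful states, giving maximum string length 1.
Counting accepting paths from s5 by length: 1 of length 0, 2 of length 1. Total 3.

3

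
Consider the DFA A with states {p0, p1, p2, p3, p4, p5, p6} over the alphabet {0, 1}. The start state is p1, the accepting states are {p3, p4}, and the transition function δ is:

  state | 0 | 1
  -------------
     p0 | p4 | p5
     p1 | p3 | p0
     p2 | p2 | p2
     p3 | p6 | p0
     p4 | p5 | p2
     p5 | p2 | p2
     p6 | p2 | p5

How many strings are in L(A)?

The useful subgraph on states {p0, p1, p3, p4} is acyclic, so L(A) is finite; the longest accepting path visits 4 useful states, giving maximum string length 3.
Counting accepting paths from p1 by length: 1 of length 1, 1 of length 2, 1 of length 3. Total 3.

3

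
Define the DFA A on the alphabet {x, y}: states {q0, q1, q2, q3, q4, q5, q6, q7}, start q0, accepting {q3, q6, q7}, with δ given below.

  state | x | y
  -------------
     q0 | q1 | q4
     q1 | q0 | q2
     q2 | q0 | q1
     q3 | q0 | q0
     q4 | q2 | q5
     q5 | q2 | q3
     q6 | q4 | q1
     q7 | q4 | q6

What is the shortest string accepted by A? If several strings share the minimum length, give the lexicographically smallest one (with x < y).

A breadth-first search from q0 reaches an accepting state first via the path q0 → q4 → q5 → q3 on input yyy.
No string of length < 3 is accepted (BFS exhausts all shorter strings without reaching an accepting state), and yyy is the lexicographically least accepting string of length 3.

yyy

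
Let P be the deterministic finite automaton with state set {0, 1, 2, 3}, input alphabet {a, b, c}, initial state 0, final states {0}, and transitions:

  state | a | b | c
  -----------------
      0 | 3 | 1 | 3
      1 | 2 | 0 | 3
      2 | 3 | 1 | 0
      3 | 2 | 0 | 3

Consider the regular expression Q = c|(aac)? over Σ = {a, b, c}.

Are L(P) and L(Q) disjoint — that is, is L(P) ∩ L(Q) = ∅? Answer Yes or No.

The empty string ε is accepted by both P and Q.
Hence L(P) ∩ L(Q) ≠ ∅.

No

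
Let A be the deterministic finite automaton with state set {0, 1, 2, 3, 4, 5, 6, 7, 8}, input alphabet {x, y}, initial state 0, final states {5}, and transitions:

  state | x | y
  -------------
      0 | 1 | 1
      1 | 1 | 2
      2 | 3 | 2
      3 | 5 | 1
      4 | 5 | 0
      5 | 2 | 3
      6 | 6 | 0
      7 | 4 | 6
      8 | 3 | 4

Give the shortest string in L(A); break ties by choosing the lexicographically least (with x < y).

xyxx

A breadth-first search from 0 reaches an accepting state first via the path 0 → 1 → 2 → 3 → 5 on input xyxx.
No string of length < 4 is accepted (BFS exhausts all shorter strings without reaching an accepting state), and xyxx is the lexicographically least accepting string of length 4.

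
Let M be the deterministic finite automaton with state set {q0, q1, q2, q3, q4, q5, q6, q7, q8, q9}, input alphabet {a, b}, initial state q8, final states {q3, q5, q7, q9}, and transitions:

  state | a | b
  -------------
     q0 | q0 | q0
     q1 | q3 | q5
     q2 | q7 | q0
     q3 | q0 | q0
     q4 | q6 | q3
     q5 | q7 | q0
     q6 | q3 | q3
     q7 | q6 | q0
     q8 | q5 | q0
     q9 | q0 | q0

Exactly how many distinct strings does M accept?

The useful subgraph on states {q3, q5, q6, q7, q8} is acyclic, so L(M) is finite; the longest accepting path visits 5 useful states, giving maximum string length 4.
Counting accepting paths from q8 by length: 1 of length 1, 1 of length 2, 2 of length 4. Total 4.

4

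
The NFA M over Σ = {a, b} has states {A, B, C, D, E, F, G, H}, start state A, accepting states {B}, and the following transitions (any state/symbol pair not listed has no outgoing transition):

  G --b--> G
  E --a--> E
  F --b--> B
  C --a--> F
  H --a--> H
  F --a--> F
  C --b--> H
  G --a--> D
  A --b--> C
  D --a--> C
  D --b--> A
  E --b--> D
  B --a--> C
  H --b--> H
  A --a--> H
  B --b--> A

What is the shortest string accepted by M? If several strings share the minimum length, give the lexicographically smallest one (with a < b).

A breadth-first search from A reaches an accepting state first via the path A → C → F → B on input bab.
No string of length < 3 is accepted (BFS exhausts all shorter strings without reaching an accepting state), and bab is the lexicographically least accepting string of length 3.

bab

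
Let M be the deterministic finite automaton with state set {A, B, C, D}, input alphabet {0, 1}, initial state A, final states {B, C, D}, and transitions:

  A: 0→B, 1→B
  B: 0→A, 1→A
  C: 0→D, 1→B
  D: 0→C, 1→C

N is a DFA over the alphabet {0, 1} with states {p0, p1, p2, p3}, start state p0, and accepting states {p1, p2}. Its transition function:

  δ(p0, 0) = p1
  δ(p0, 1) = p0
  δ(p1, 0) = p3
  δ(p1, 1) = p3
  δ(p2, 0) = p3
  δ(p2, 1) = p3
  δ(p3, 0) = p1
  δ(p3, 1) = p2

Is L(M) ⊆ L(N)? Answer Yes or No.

The string 1 is in L(M) but not in L(N).
So L(M) ⊄ L(N).

No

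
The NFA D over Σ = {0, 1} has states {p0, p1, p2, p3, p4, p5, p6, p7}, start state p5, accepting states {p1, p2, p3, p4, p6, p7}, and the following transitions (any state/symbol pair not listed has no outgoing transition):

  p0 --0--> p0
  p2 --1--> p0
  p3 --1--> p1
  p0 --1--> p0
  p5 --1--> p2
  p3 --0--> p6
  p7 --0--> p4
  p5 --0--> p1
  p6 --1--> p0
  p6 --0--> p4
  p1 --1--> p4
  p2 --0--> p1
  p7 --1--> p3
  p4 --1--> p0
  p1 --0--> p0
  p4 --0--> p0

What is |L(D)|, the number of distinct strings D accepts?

The useful subgraph on states {p1, p2, p4, p5} is acyclic, so L(D) is finite; the longest accepting path visits 4 useful states, giving maximum string length 3.
Counting accepting paths from p5 by length: 2 of length 1, 2 of length 2, 1 of length 3. Total 5.

5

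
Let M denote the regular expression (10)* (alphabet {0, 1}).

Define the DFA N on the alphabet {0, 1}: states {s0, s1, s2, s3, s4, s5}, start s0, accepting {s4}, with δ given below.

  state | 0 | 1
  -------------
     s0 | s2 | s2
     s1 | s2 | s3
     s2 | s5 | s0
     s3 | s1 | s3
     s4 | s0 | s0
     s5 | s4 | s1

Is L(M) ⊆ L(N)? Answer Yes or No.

The empty string ε is in L(M) but not in L(N).
So L(M) ⊄ L(N).

No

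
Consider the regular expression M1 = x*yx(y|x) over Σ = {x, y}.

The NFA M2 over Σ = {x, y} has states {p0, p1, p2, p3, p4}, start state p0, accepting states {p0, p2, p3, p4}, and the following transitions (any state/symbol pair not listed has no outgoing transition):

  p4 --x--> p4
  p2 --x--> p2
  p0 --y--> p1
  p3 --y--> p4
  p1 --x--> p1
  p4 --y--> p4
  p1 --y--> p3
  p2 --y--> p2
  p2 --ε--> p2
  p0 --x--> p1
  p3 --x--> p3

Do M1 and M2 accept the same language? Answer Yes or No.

No

The string yxx is accepted by M1 but rejected by M2.
So L(M1) ≠ L(M2).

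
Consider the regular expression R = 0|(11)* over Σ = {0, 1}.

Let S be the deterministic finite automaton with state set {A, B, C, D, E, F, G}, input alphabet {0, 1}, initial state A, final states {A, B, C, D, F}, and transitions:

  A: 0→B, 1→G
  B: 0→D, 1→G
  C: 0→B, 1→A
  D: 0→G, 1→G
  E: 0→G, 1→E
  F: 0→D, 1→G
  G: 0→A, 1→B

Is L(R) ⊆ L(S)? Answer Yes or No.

Yes

Converting the expression R to a DFA (subset construction, then merging equivalent states) gives the minimal DFA with states {r0, r1, r2, r3, r4}, start state r0, accepting states {r0, r1, r4} and transitions r0: 0→r1, 1→r2; r1: 0→r3, 1→r3; r2: 0→r3, 1→r4; r3: 0→r3, 1→r3; r4: 0→r3, 1→r2.
Exploring the product automaton R × S from the start pair (r0, A), following both machines on each input symbol, reaches 8 state pairs: (r0, A), (r1, B), (r2, G), (r3, D), (r3, G), (r3, A), (r4, B), (r3, B).
R accepts in {r0, r1, r4} and S accepts in {A, B, C, D, F}. The reachable pairs whose R-component is accepting are (r0, A), (r1, B), (r4, B); in each of them the S-component is accepting too, so the product for L(R) \ L(S) (R-component accepting, S-component rejecting) has no reachable accepting pair and the difference is empty.
Hence every string in L(R) is also in L(S).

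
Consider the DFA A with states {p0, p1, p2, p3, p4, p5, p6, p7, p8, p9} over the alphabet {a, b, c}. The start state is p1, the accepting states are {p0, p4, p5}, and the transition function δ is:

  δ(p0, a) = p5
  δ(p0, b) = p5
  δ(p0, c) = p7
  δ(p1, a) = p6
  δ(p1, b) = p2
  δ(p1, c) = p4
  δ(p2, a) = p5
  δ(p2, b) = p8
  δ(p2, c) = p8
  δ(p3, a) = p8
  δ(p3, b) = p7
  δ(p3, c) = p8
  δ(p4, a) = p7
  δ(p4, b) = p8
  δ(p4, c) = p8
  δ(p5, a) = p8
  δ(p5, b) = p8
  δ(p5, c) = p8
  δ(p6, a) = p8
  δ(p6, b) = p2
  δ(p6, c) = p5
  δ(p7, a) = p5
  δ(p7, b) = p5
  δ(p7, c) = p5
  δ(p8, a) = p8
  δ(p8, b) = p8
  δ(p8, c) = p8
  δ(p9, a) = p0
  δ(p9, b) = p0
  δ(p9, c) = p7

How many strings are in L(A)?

The useful subgraph on states {p1, p2, p4, p5, p6, p7} is acyclic, so L(A) is finite; the longest accepting path visits 4 useful states, giving maximum string length 3.
Counting accepting paths from p1 by length: 1 of length 1, 2 of length 2, 4 of length 3. Total 7.

7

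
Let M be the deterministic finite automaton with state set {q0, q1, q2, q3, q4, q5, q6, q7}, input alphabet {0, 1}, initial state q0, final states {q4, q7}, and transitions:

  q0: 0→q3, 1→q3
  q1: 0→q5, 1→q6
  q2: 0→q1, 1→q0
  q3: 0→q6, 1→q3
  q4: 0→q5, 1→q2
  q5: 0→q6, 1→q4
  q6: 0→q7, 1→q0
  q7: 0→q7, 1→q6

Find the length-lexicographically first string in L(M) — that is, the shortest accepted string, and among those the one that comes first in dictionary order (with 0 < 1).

000

A breadth-first search from q0 reaches an accepting state first via the path q0 → q3 → q6 → q7 on input 000.
No string of length < 3 is accepted (BFS exhausts all shorter strings without reaching an accepting state), and 000 is the lexicographically least accepting string of length 3.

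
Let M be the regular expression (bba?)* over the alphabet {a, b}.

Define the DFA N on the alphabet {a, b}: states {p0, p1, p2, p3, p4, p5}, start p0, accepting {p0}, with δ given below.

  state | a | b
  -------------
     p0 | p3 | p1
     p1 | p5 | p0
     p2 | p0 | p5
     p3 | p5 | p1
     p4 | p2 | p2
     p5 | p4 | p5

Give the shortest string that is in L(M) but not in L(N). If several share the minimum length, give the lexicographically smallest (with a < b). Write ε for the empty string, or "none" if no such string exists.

bba

The string bba is accepted by M but not by N.
No shorter string lies in the difference, and bba is the lexicographically first length-3 string in L(M) \ L(N).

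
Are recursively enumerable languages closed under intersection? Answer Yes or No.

Yes

Run the recogniser for L₁; if it accepts, run the recogniser for L₂ and accept if that accepts too. If either runs forever the input is never accepted, which is all a recogniser needs.
So the recursively enumerable languages are closed under intersection.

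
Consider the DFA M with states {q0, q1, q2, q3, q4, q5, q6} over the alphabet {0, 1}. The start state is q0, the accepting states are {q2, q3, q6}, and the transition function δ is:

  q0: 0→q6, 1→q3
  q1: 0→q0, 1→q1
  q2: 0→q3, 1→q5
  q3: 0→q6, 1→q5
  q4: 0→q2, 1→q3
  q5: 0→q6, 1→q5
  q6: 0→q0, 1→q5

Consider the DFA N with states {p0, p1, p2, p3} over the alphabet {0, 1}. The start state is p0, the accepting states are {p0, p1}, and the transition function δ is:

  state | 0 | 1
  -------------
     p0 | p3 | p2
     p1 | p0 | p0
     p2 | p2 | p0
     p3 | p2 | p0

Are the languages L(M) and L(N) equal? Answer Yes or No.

No

The string 0 is accepted by M but rejected by N.
So L(M) ≠ L(N).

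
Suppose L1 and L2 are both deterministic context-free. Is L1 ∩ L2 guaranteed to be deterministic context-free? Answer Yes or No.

DCFLs are closed under complement (normalise the DPDA to read all of its input, then flip the verdict). If they were also closed under intersection, De Morgan would make them closed under union; but {aⁿbⁿ : n≥0} and {aⁿb²ⁿ : n≥0} are DCFLs (push the a's; pop one per b, respectively one per two b's) whose union no deterministic PDA accepts: a DPDA for it would have a single run on aⁿb²ⁿ, accepting after the prefix aⁿbⁿ and accepting again after n more b's; an ordinary PDA that simulates it on a's and b's and, at any moment when it is accepting, may switch to reading only a fresh letter c while feeding each c to the simulation as a b, would accept aⁱbʲcᵏ (k≥1) exactly when both aⁱbʲ and aⁱbʲ⁺ᵏ are in the language, i.e. its language intersected with the regular set a*b*c⁺ would be exactly {aⁿbⁿcⁿ : n≥1} — impossible, since context-free languages are closed under intersection with regular sets and {aⁿbⁿcⁿ} is not context-free.

No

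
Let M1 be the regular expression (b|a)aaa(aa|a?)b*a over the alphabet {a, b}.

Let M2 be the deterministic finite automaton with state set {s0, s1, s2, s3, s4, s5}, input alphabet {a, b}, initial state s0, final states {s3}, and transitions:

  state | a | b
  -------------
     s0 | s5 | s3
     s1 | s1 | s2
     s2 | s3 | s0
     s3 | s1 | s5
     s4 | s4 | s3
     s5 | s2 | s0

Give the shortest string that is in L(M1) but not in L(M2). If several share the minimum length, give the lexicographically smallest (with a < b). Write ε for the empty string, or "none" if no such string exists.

aaaaa

The string aaaaa is accepted by M1 but not by M2.
No shorter string lies in the difference, and aaaaa is the lexicographically first length-5 string in L(M1) \ L(M2).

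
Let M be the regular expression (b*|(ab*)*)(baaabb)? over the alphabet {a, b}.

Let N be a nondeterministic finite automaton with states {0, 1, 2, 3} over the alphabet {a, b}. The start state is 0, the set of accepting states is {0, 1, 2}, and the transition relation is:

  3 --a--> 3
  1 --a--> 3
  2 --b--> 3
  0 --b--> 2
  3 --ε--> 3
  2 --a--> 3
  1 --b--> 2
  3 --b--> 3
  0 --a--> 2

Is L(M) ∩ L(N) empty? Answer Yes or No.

No

The empty string ε is accepted by both M and N.
Hence L(M) ∩ L(N) ≠ ∅.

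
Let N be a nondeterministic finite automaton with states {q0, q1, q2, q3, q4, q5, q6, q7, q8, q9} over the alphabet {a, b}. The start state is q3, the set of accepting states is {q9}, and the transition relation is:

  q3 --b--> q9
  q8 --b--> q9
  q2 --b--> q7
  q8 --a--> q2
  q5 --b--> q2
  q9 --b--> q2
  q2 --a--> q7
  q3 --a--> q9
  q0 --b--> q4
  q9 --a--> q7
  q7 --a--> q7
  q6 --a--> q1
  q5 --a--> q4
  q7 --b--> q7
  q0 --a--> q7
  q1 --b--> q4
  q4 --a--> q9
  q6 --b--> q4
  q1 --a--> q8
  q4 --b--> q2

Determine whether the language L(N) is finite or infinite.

finite

The useful states (reachable from q3 and able to reach an accepting state) are {q3, q9}.
Restricted to these states the transition graph has no cycle, so every accepting path has bounded length and L is finite.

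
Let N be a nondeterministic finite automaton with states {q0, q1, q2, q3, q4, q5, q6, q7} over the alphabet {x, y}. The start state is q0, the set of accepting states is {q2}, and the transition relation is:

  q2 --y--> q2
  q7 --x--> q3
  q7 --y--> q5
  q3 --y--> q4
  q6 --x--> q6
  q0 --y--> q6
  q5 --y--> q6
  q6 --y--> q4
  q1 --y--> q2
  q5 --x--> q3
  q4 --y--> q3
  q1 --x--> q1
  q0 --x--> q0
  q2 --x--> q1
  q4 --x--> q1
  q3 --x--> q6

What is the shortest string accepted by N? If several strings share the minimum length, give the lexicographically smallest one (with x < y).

yyxy

A breadth-first search from q0 reaches an accepting state first via the path q0 → q6 → q4 → q1 → q2 on input yyxy.
No string of length < 4 is accepted (BFS exhausts all shorter strings without reaching an accepting state), and yyxy is the lexicographically least accepting string of length 4.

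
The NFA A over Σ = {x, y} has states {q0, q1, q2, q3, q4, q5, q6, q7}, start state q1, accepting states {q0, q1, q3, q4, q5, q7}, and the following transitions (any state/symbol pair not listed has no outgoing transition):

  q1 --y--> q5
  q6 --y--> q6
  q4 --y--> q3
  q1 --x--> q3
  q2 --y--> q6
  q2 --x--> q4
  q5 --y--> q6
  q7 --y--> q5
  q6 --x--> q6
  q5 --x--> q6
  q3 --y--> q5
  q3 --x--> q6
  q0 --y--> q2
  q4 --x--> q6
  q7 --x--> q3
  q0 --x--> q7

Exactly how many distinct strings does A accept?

4

The useful subgraph on states {q1, q3, q5} is acyclic, so L(A) is finite; the longest accepting path visits 3 useful states, giving maximum string length 2.
Counting accepting paths from q1 by length: 1 of length 0, 2 of length 1, 1 of length 2. Total 4.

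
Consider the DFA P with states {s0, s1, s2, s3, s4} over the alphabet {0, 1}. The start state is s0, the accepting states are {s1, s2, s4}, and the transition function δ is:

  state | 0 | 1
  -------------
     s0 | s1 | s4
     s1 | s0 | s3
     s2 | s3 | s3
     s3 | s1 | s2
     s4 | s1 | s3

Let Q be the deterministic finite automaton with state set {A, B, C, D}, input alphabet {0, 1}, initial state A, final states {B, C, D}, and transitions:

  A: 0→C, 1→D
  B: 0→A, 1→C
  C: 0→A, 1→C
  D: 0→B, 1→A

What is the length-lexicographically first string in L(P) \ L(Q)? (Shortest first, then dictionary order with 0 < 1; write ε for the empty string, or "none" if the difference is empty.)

The string 010 is accepted by P but not by Q.
No shorter string lies in the difference, and 010 is the lexicographically first length-3 string in L(P) \ L(Q).

010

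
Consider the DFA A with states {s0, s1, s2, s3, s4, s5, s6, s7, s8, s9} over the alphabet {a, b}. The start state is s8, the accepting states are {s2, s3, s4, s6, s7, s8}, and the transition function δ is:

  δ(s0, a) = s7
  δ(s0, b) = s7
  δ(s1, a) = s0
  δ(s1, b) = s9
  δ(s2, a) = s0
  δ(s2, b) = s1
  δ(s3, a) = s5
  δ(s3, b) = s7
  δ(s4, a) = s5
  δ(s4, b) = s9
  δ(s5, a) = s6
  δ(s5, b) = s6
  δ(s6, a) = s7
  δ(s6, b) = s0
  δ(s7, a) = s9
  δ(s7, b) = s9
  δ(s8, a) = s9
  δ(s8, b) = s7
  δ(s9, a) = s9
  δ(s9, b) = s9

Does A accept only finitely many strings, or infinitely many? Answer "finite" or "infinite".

The useful states (reachable from s8 and able to reach an accepting state) are {s7, s8}.
Restricted to these states the transition graph has no cycle, so every accepting path has bounded length and L is finite.

finite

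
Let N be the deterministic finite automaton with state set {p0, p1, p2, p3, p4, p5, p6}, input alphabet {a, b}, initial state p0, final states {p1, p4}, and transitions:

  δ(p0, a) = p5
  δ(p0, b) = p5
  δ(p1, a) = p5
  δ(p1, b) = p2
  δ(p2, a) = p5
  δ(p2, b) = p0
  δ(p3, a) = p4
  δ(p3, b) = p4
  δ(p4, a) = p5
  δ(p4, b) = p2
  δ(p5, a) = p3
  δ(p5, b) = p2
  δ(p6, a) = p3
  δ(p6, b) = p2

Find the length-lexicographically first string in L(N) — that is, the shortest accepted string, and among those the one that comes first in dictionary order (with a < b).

aaa

A breadth-first search from p0 reaches an accepting state first via the path p0 → p5 → p3 → p4 on input aaa.
No string of length < 3 is accepted (BFS exhausts all shorter strings without reaching an accepting state), and aaa is the lexicographically least accepting string of length 3.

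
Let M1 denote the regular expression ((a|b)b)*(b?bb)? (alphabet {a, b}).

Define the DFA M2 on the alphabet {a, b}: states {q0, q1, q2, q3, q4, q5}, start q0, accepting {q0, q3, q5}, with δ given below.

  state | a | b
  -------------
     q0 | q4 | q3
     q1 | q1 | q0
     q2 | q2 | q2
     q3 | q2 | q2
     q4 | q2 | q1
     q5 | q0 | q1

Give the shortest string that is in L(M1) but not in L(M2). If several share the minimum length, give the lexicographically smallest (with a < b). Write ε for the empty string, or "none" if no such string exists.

ab

The string ab is accepted by M1 but not by M2.
No shorter string lies in the difference, and ab is the lexicographically first length-2 string in L(M1) \ L(M2).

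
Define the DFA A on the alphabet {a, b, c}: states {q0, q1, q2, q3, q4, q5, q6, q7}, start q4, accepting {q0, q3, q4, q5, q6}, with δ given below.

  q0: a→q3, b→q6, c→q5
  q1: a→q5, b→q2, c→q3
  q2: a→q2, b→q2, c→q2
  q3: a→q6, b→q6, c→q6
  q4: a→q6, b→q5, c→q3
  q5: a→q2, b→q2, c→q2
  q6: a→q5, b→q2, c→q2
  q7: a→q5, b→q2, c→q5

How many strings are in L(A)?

11

The useful subgraph on states {q3, q4, q5, q6} is acyclic, so L(A) is finite; the longest accepting path visits 4 useful states, giving maximum string length 3.
Counting accepting paths from q4 by length: 1 of length 0, 3 of length 1, 4 of length 2, 3 of length 3. Total 11.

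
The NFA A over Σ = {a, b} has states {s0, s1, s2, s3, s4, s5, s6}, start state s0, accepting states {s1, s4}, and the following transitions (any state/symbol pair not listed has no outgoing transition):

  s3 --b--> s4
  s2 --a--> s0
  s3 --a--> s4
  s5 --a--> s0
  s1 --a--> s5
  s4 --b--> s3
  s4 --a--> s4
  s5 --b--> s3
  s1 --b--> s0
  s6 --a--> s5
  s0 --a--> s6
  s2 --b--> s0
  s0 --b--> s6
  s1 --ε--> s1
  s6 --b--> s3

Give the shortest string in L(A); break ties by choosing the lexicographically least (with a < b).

aba

A breadth-first search from s0 reaches an accepting state first via the path s0 → s6 → s3 → s4 on input aba.
No string of length < 3 is accepted (BFS exhausts all shorter strings without reaching an accepting state), and aba is the lexicographically least accepting string of length 3.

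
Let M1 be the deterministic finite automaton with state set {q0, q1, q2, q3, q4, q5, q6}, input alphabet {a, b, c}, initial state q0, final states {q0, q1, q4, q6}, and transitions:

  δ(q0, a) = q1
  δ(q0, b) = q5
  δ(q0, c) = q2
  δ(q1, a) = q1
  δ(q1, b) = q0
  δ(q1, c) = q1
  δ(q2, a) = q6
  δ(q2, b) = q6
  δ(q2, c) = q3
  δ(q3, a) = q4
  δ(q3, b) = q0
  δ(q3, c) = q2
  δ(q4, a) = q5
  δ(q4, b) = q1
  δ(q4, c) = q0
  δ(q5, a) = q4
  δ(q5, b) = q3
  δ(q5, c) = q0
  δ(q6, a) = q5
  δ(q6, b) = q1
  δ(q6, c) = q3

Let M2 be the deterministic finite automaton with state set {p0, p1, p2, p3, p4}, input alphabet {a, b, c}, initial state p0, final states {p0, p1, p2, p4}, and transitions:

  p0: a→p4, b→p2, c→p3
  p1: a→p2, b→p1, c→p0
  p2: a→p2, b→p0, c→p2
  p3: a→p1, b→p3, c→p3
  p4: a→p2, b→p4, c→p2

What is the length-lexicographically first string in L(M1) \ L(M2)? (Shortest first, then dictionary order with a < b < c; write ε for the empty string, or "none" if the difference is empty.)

The string cb is accepted by M1 but not by M2.
No shorter string lies in the difference, and cb is the lexicographically first length-2 string in L(M1) \ L(M2).

cb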